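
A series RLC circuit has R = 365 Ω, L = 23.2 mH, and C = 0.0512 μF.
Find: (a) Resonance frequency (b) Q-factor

Step 1 — Resonance condition Im(Z)=0 gives ω₀ = 1/√(LC).
Step 2 — ω₀ = 1/√(0.0232·5.12e-08) = 2.901e+04 rad/s.
Step 3 — f₀ = ω₀/(2π) = 4618 Hz.
Step 4 — Series Q: Q = ω₀L/R = 2.901e+04·0.0232/365 = 1.844.

(a) f₀ = 4618 Hz  (b) Q = 1.844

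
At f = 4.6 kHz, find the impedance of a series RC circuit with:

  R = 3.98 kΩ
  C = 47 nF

Step 1 — Angular frequency: ω = 2π·f = 2π·4600 = 2.89e+04 rad/s.
Step 2 — Component impedances:
  R: Z = R = 3980 Ω
  C: Z = 1/(jωC) = -j/(ω·C) = 0 - j736.1 Ω
Step 3 — Series combination: Z_total = R + C = 3980 - j736.1 Ω = 4048∠-10.5° Ω.

Z = 3980 - j736.1 Ω = 4048∠-10.5° Ω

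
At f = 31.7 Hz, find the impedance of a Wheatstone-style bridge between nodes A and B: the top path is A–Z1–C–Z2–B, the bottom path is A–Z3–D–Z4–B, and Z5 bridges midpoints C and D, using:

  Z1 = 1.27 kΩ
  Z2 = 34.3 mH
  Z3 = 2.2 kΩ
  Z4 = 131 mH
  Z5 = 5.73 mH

Step 1 — Angular frequency: ω = 2π·f = 2π·31.7 = 199.2 rad/s.
Step 2 — Component impedances:
  Z1: Z = R = 1270 Ω
  Z2: Z = jωL = j·199.2·0.0343 = 0 + j6.832 Ω
  Z3: Z = R = 2200 Ω
  Z4: Z = jωL = j·199.2·0.131 = 0 + j26.09 Ω
  Z5: Z = jωL = j·199.2·0.00573 = 0 + j1.141 Ω
Step 3 — Bridge requires nodal analysis (the Z5 bridge couples midpoints C and D, so the two paths cannot be reduced to a simple series/parallel combination). Setting node B to ground and injecting 1 A at node A, the 3-node admittance system at A, C, D solves to V_A = Z_AB = 805.2 + j5.442 Ω = 805.2∠0.4° Ω.

Z = 805.2 + j5.442 Ω = 805.2∠0.4° Ω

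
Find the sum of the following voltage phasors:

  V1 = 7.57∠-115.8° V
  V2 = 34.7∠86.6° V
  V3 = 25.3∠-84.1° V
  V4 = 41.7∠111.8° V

Step 1 — Convert each phasor to rectangular form:
  V1 = 7.57·(cos(-115.8°) + j·sin(-115.8°)) = -3.295 - j6.815 V
  V2 = 34.7·(cos(86.6°) + j·sin(86.6°)) = 2.058 + j34.64 V
  V3 = 25.3·(cos(-84.1°) + j·sin(-84.1°)) = 2.601 - j25.17 V
  V4 = 41.7·(cos(111.8°) + j·sin(111.8°)) = -15.49 + j38.72 V
Step 2 — Sum components: V_total = -14.12 + j41.38 V.
Step 3 — Convert to polar: |V_total| = 43.72 V, ∠V_total = 108.8°.

V_total = 43.72∠108.8° V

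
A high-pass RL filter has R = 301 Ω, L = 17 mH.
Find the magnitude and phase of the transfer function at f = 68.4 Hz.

Step 1 — Angular frequency: ω = 2π·68.4 = 429.8 rad/s.
Step 2 — Transfer function: H(jω) = jωL/(R + jωL).
Step 3 — Numerator jωL = j·7.306; denominator R + jωL = 301 + j7.306.
Step 4 — H = 0.0005888 + j0.02426.
Step 5 — Magnitude: |H| = 0.02427 (-32.3 dB); phase: φ = 88.6°.

|H| = 0.02427 (-32.3 dB), φ = 88.6°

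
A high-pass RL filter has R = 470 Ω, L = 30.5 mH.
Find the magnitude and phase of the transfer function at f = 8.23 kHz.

Step 1 — Angular frequency: ω = 2π·8230 = 5.171e+04 rad/s.
Step 2 — Transfer function: H(jω) = jωL/(R + jωL).
Step 3 — Numerator jωL = j·1577; denominator R + jωL = 470 + j1577.
Step 4 — H = 0.9184 + j0.2737.
Step 5 — Magnitude: |H| = 0.9584 (-0.4 dB); phase: φ = 16.6°.

|H| = 0.9584 (-0.4 dB), φ = 16.6°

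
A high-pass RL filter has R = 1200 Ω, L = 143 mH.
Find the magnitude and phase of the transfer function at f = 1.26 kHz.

Step 1 — Angular frequency: ω = 2π·1260 = 7917 rad/s.
Step 2 — Transfer function: H(jω) = jωL/(R + jωL).
Step 3 — Numerator jωL = j·1132; denominator R + jωL = 1200 + j1132.
Step 4 — H = 0.4709 + j0.4992.
Step 5 — Magnitude: |H| = 0.6862 (-3.3 dB); phase: φ = 46.7°.

|H| = 0.6862 (-3.3 dB), φ = 46.7°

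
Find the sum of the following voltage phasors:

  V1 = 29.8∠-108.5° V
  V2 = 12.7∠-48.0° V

Step 1 — Convert each phasor to rectangular form:
  V1 = 29.8·(cos(-108.5°) + j·sin(-108.5°)) = -9.456 - j28.26 V
  V2 = 12.7·(cos(-48.0°) + j·sin(-48.0°)) = 8.498 - j9.438 V
Step 2 — Sum components: V_total = -0.9577 - j37.7 V.
Step 3 — Convert to polar: |V_total| = 37.71 V, ∠V_total = -91.5°.

V_total = 37.71∠-91.5° V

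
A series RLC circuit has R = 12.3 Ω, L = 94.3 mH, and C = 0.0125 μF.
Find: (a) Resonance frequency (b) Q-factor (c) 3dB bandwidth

Step 1 — Resonance condition Im(Z)=0 gives ω₀ = 1/√(LC).
Step 2 — ω₀ = 1/√(0.0943·1.25e-08) = 2.913e+04 rad/s.
Step 3 — f₀ = ω₀/(2π) = 4636 Hz.
Step 4 — Series Q: Q = ω₀L/R = 2.913e+04·0.0943/12.3 = 223.3.
Step 5 — 3dB bandwidth: Δω = ω₀/Q = 130.4 rad/s; BW = Δω/(2π) = 20.76 Hz.

(a) f₀ = 4636 Hz  (b) Q = 223.3  (c) BW = 20.76 Hz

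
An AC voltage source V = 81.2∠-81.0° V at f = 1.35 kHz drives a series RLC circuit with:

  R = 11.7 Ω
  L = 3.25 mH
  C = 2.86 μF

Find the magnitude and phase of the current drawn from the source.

Step 1 — Angular frequency: ω = 2π·f = 2π·1350 = 8482 rad/s.
Step 2 — Component impedances:
  R: Z = R = 11.7 Ω
  L: Z = jωL = j·8482·0.00325 = 0 + j27.57 Ω
  C: Z = 1/(jωC) = -j/(ω·C) = 0 - j41.22 Ω
Step 3 — Series combination: Z_total = R + L + C = 11.7 - j13.65 Ω = 17.98∠-49.4° Ω.
Step 4 — Source phasor: V = 81.2∠-81.0° V = 12.7 - j80.2 V.
Step 5 — Ohm's law: I = V / Z_total = (12.7 - j80.2) / (11.7 - j13.65) = 3.847 - j2.366 A.
Step 6 — Convert to polar: |I| = 4.516 A, ∠I = -31.6°.

I = 4.516∠-31.6° A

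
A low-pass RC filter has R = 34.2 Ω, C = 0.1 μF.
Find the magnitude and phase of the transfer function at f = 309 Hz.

Step 1 — Angular frequency: ω = 2π·309 = 1942 rad/s.
Step 2 — Transfer function: H(jω) = 1/(1 + jωRC).
Step 3 — Denominator: 1 + jωRC = 1 + j·1942·34.2·1e-07 = 1 + j0.00664.
Step 4 — H = 1 - j0.00664.
Step 5 — Magnitude: |H| = 1 (-0.0 dB); phase: φ = -0.4°.

|H| = 1 (-0.0 dB), φ = -0.4°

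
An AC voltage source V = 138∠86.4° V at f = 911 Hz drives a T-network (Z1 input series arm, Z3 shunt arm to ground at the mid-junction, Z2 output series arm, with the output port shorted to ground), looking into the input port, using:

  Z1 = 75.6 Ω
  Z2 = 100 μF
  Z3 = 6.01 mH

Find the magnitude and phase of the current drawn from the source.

Step 1 — Angular frequency: ω = 2π·f = 2π·911 = 5724 rad/s.
Step 2 — Component impedances:
  Z1: Z = R = 75.6 Ω
  Z2: Z = 1/(jωC) = -j/(ω·C) = 0 - j1.747 Ω
  Z3: Z = jωL = j·5724·0.00601 = 0 + j34.4 Ω
Step 3 — With the output port shorted to ground, the output series arm Z2 runs from the junction to ground; the shunt arm Z3 also runs from the junction to ground. They appear in parallel: Z3 || Z2 = 0 - j1.841 Ω.
Step 4 — Series with input arm Z1: Z_in = Z1 + (Z3 || Z2) = 75.6 - j1.841 Ω = 75.62∠-1.4° Ω.
Step 5 — Source phasor: V = 138∠86.4° V = 8.665 + j137.7 V.
Step 6 — Ohm's law: I = V / Z_total = (8.665 + j137.7) / (75.6 - j1.841) = 0.07022 + j1.824 A.
Step 7 — Convert to polar: |I| = 1.825 A, ∠I = 87.8°.

I = 1.825∠87.8° A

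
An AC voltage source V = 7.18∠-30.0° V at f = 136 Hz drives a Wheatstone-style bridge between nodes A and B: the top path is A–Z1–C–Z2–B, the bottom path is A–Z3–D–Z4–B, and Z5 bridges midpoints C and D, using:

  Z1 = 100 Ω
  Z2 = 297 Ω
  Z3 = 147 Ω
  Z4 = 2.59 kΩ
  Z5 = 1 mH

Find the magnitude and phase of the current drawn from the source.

Step 1 — Angular frequency: ω = 2π·f = 2π·136 = 854.5 rad/s.
Step 2 — Component impedances:
  Z1: Z = R = 100 Ω
  Z2: Z = R = 297 Ω
  Z3: Z = R = 147 Ω
  Z4: Z = R = 2590 Ω
  Z5: Z = jωL = j·854.5·0.001 = 0 + j0.8545 Ω
Step 3 — Bridge requires nodal analysis (the Z5 bridge couples midpoints C and D, so the two paths cannot be reduced to a simple series/parallel combination). Setting node B to ground and injecting 1 A at node A, the 3-node admittance system at A, C, D solves to V_A = Z_AB = 326 + j0.07793 Ω = 326∠0.0° Ω.
Step 4 — Source phasor: V = 7.18∠-30.0° V = 6.218 - j3.59 V.
Step 5 — Ohm's law: I = V / Z_total = (6.218 - j3.59) / (326 + j0.07793) = 0.01907 - j0.01102 A.
Step 6 — Convert to polar: |I| = 0.02203 A, ∠I = -30.0°.

I = 0.02203∠-30.0° A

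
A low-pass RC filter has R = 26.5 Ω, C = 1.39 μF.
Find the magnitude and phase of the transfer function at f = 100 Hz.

Step 1 — Angular frequency: ω = 2π·100 = 628.3 rad/s.
Step 2 — Transfer function: H(jω) = 1/(1 + jωRC).
Step 3 — Denominator: 1 + jωRC = 1 + j·628.3·26.5·1.39e-06 = 1 + j0.02314.
Step 4 — H = 0.9995 - j0.02313.
Step 5 — Magnitude: |H| = 0.9997 (-0.0 dB); phase: φ = -1.3°.

|H| = 0.9997 (-0.0 dB), φ = -1.3°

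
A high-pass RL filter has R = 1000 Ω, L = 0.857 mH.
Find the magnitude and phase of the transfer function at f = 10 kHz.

Step 1 — Angular frequency: ω = 2π·1e+04 = 6.283e+04 rad/s.
Step 2 — Transfer function: H(jω) = jωL/(R + jωL).
Step 3 — Numerator jωL = j·53.85; denominator R + jωL = 1000 + j53.85.
Step 4 — H = 0.002891 + j0.05369.
Step 5 — Magnitude: |H| = 0.05377 (-25.4 dB); phase: φ = 86.9°.

|H| = 0.05377 (-25.4 dB), φ = 86.9°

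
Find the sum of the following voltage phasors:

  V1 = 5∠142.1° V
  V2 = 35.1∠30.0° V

Step 1 — Convert each phasor to rectangular form:
  V1 = 5·(cos(142.1°) + j·sin(142.1°)) = -3.945 + j3.071 V
  V2 = 35.1·(cos(30.0°) + j·sin(30.0°)) = 30.4 + j17.55 V
Step 2 — Sum components: V_total = 26.45 + j20.62 V.
Step 3 — Convert to polar: |V_total| = 33.54 V, ∠V_total = 37.9°.

V_total = 33.54∠37.9° V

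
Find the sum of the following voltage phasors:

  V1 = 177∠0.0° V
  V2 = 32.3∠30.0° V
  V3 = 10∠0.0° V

Step 1 — Convert each phasor to rectangular form:
  V1 = 177·(cos(0.0°) + j·sin(0.0°)) = 177 V
  V2 = 32.3·(cos(30.0°) + j·sin(30.0°)) = 27.97 + j16.15 V
  V3 = 10·(cos(0.0°) + j·sin(0.0°)) = 10 V
Step 2 — Sum components: V_total = 215 + j16.15 V.
Step 3 — Convert to polar: |V_total| = 215.6 V, ∠V_total = 4.3°.

V_total = 215.6∠4.3° V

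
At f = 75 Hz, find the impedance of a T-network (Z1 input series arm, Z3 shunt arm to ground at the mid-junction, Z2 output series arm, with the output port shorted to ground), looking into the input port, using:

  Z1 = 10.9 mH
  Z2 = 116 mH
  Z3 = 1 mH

Step 1 — Angular frequency: ω = 2π·f = 2π·75 = 471.2 rad/s.
Step 2 — Component impedances:
  Z1: Z = jωL = j·471.2·0.0109 = 0 + j5.137 Ω
  Z2: Z = jωL = j·471.2·0.116 = 0 + j54.66 Ω
  Z3: Z = jωL = j·471.2·0.001 = 0 + j0.4712 Ω
Step 3 — With the output port shorted to ground, the output series arm Z2 runs from the junction to ground; the shunt arm Z3 also runs from the junction to ground. They appear in parallel: Z3 || Z2 = 0 + j0.4672 Ω.
Step 4 — Series with input arm Z1: Z_in = Z1 + (Z3 || Z2) = 0 + j5.604 Ω = 5.604∠90.0° Ω.

Z = 0 + j5.604 Ω = 5.604∠90.0° Ω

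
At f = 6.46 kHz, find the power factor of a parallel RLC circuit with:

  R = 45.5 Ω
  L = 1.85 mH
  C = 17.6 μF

Step 1 — Angular frequency: ω = 2π·f = 2π·6460 = 4.059e+04 rad/s.
Step 2 — Component impedances:
  R: Z = R = 45.5 Ω
  L: Z = jωL = j·4.059e+04·0.00185 = 0 + j75.09 Ω
  C: Z = 1/(jωC) = -j/(ω·C) = 0 - j1.4 Ω
Step 3 — Parallel combination: 1/Z_total = 1/R + 1/L + 1/C; Z_total = 0.04467 - j1.425 Ω = 1.426∠-88.2° Ω.
Step 4 — Power factor: PF = cos(φ) = Re(Z)/|Z| = 0.04467/1.426 = 0.03133.
Step 5 — Type: Im(Z) = -1.425 ⇒ leading (phase φ = -88.2°).

PF = 0.03133 (leading, φ = -88.2°)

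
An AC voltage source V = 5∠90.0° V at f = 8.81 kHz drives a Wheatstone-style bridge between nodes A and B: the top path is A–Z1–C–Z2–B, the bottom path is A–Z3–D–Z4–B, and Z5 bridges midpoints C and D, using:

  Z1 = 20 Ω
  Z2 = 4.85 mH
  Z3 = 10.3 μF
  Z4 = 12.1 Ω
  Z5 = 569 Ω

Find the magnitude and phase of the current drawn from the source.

Step 1 — Angular frequency: ω = 2π·f = 2π·8810 = 5.535e+04 rad/s.
Step 2 — Component impedances:
  Z1: Z = R = 20 Ω
  Z2: Z = jωL = j·5.535e+04·0.00485 = 0 + j268.5 Ω
  Z3: Z = 1/(jωC) = -j/(ω·C) = 0 - j1.754 Ω
  Z4: Z = R = 12.1 Ω
  Z5: Z = R = 569 Ω
Step 3 — Bridge requires nodal analysis (the Z5 bridge couples midpoints C and D, so the two paths cannot be reduced to a simple series/parallel combination). Setting node B to ground and injecting 1 A at node A, the 3-node admittance system at A, C, D solves to V_A = Z_AB = 12.19 - j1.205 Ω = 12.25∠-5.6° Ω.
Step 4 — Source phasor: V = 5∠90.0° V = 0 + j5 V.
Step 5 — Ohm's law: I = V / Z_total = (0 + j5) / (12.19 - j1.205) = -0.04013 + j0.4061 A.
Step 6 — Convert to polar: |I| = 0.408 A, ∠I = 95.6°.

I = 0.408∠95.6° A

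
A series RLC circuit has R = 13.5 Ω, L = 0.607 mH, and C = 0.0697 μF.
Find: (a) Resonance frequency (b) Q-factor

Step 1 — Resonance condition Im(Z)=0 gives ω₀ = 1/√(LC).
Step 2 — ω₀ = 1/√(0.000607·6.97e-08) = 1.537e+05 rad/s.
Step 3 — f₀ = ω₀/(2π) = 2.447e+04 Hz.
Step 4 — Series Q: Q = ω₀L/R = 1.537e+05·0.000607/13.5 = 6.913.

(a) f₀ = 2.447e+04 Hz  (b) Q = 6.913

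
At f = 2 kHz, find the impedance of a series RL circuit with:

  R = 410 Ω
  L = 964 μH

Step 1 — Angular frequency: ω = 2π·f = 2π·2000 = 1.257e+04 rad/s.
Step 2 — Component impedances:
  R: Z = R = 410 Ω
  L: Z = jωL = j·1.257e+04·0.000964 = 0 + j12.11 Ω
Step 3 — Series combination: Z_total = R + L = 410 + j12.11 Ω = 410.2∠1.7° Ω.

Z = 410 + j12.11 Ω = 410.2∠1.7° Ω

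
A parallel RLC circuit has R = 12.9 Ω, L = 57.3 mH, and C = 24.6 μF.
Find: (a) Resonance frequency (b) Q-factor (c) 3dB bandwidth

Step 1 — Resonance: ω₀ = 1/√(LC) = 1/√(0.0573·2.46e-05) = 842.3 rad/s.
Step 2 — f₀ = ω₀/(2π) = 134.1 Hz.
Step 3 — Parallel Q: Q = R/(ω₀L) = 12.9/(842.3·0.0573) = 0.2673.
Step 4 — Bandwidth: Δω = ω₀/Q = 3151 rad/s; BW = Δω/(2π) = 501.5 Hz.

(a) f₀ = 134.1 Hz  (b) Q = 0.2673  (c) BW = 501.5 Hz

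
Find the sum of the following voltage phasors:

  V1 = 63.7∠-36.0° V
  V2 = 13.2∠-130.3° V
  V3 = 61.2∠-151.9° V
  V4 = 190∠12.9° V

Step 1 — Convert each phasor to rectangular form:
  V1 = 63.7·(cos(-36.0°) + j·sin(-36.0°)) = 51.53 - j37.44 V
  V2 = 13.2·(cos(-130.3°) + j·sin(-130.3°)) = -8.538 - j10.07 V
  V3 = 61.2·(cos(-151.9°) + j·sin(-151.9°)) = -53.99 - j28.83 V
  V4 = 190·(cos(12.9°) + j·sin(12.9°)) = 185.2 + j42.42 V
Step 2 — Sum components: V_total = 174.2 - j33.92 V.
Step 3 — Convert to polar: |V_total| = 177.5 V, ∠V_total = -11.0°.

V_total = 177.5∠-11.0° V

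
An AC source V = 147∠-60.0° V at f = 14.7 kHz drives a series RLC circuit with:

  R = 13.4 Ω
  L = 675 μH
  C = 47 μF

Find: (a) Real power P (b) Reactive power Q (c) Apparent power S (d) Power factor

Step 1 — Angular frequency: ω = 2π·f = 2π·1.47e+04 = 9.236e+04 rad/s.
Step 2 — Component impedances:
  R: Z = R = 13.4 Ω
  L: Z = jωL = j·9.236e+04·0.000675 = 0 + j62.34 Ω
  C: Z = 1/(jωC) = -j/(ω·C) = 0 - j0.2304 Ω
Step 3 — Series combination: Z_total = R + L + C = 13.4 + j62.11 Ω = 63.54∠77.8° Ω.
Step 4 — Source phasor: V = 147∠-60.0° V = 73.5 - j127.3 V.
Step 5 — Current: I = V / Z = -1.714 - j1.553 A = 2.313∠-137.8° A.
Step 6 — Complex power: S = V·I* = 71.71 + j332.4 VA.
Step 7 — Real power: P = Re(S) = 71.71 W.
Step 8 — Reactive power: Q = Im(S) = 332.4 VAR.
Step 9 — Apparent power: |S| = 340.1 VA.
Step 10 — Power factor: PF = P/|S| = 0.2109 (lagging).

(a) P = 71.71 W  (b) Q = 332.4 VAR  (c) S = 340.1 VA  (d) PF = 0.2109 (lagging)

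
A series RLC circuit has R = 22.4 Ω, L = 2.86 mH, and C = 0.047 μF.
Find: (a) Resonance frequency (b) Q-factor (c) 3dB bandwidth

Step 1 — Resonance condition Im(Z)=0 gives ω₀ = 1/√(LC).
Step 2 — ω₀ = 1/√(0.00286·4.7e-08) = 8.625e+04 rad/s.
Step 3 — f₀ = ω₀/(2π) = 1.373e+04 Hz.
Step 4 — Series Q: Q = ω₀L/R = 8.625e+04·0.00286/22.4 = 11.01.
Step 5 — 3dB bandwidth: Δω = ω₀/Q = 7832 rad/s; BW = Δω/(2π) = 1247 Hz.

(a) f₀ = 1.373e+04 Hz  (b) Q = 11.01  (c) BW = 1247 Hz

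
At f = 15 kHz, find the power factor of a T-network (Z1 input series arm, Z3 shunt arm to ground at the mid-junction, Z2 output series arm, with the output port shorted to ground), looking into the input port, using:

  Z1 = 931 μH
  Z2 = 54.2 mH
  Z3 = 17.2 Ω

Step 1 — Angular frequency: ω = 2π·f = 2π·1.5e+04 = 9.425e+04 rad/s.
Step 2 — Component impedances:
  Z1: Z = jωL = j·9.425e+04·0.000931 = 0 + j87.74 Ω
  Z2: Z = jωL = j·9.425e+04·0.0542 = 0 + j5108 Ω
  Z3: Z = R = 17.2 Ω
Step 3 — With the output port shorted to ground, the output series arm Z2 runs from the junction to ground; the shunt arm Z3 also runs from the junction to ground. They appear in parallel: Z3 || Z2 = 17.2 + j0.05791 Ω.
Step 4 — Series with input arm Z1: Z_in = Z1 + (Z3 || Z2) = 17.2 + j87.8 Ω = 89.47∠78.9° Ω.
Step 5 — Power factor: PF = cos(φ) = Re(Z)/|Z| = 17.2/89.47 = 0.1922.
Step 6 — Type: Im(Z) = 87.8 ⇒ lagging (phase φ = 78.9°).

PF = 0.1922 (lagging, φ = 78.9°)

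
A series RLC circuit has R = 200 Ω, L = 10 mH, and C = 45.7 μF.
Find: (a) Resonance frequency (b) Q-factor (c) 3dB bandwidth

Step 1 — Resonance: ω₀ = 1/√(LC) = 1/√(0.01·4.57e-05) = 1479 rad/s.
Step 2 — f₀ = ω₀/(2π) = 235.4 Hz.
Step 3 — Series Q: Q = ω₀L/R = 1479·0.01/200 = 0.07396.
Step 4 — Bandwidth: Δω = ω₀/Q = 2e+04 rad/s; BW = Δω/(2π) = 3183 Hz.

(a) f₀ = 235.4 Hz  (b) Q = 0.07396  (c) BW = 3183 Hz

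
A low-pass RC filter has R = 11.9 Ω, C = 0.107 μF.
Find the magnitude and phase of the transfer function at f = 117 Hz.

Step 1 — Angular frequency: ω = 2π·117 = 735.1 rad/s.
Step 2 — Transfer function: H(jω) = 1/(1 + jωRC).
Step 3 — Denominator: 1 + jωRC = 1 + j·735.1·11.9·1.07e-07 = 1 + j0.000936.
Step 4 — H = 1 - j0.000936.
Step 5 — Magnitude: |H| = 1 (-0.0 dB); phase: φ = -0.1°.

|H| = 1 (-0.0 dB), φ = -0.1°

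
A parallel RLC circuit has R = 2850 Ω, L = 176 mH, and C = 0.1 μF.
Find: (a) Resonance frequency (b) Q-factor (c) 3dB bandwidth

Step 1 — Resonance: ω₀ = 1/√(LC) = 1/√(0.176·1e-07) = 7538 rad/s.
Step 2 — f₀ = ω₀/(2π) = 1200 Hz.
Step 3 — Parallel Q: Q = R/(ω₀L) = 2850/(7538·0.176) = 2.148.
Step 4 — Bandwidth: Δω = ω₀/Q = 3509 rad/s; BW = Δω/(2π) = 558.4 Hz.

(a) f₀ = 1200 Hz  (b) Q = 2.148  (c) BW = 558.4 Hz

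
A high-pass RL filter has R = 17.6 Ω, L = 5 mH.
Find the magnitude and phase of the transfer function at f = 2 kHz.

Step 1 — Angular frequency: ω = 2π·2000 = 1.257e+04 rad/s.
Step 2 — Transfer function: H(jω) = jωL/(R + jωL).
Step 3 — Numerator jωL = j·62.83; denominator R + jωL = 17.6 + j62.83.
Step 4 — H = 0.9272 + j0.2597.
Step 5 — Magnitude: |H| = 0.9629 (-0.3 dB); phase: φ = 15.6°.

|H| = 0.9629 (-0.3 dB), φ = 15.6°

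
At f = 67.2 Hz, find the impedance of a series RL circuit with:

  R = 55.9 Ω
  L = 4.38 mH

Step 1 — Angular frequency: ω = 2π·f = 2π·67.2 = 422.2 rad/s.
Step 2 — Component impedances:
  R: Z = R = 55.9 Ω
  L: Z = jωL = j·422.2·0.00438 = 0 + j1.849 Ω
Step 3 — Series combination: Z_total = R + L = 55.9 + j1.849 Ω = 55.93∠1.9° Ω.

Z = 55.9 + j1.849 Ω = 55.93∠1.9° Ω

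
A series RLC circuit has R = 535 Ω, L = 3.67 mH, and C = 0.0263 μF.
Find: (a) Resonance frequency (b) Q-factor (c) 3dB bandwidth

Step 1 — Resonance: ω₀ = 1/√(LC) = 1/√(0.00367·2.63e-08) = 1.018e+05 rad/s.
Step 2 — f₀ = ω₀/(2π) = 1.62e+04 Hz.
Step 3 — Series Q: Q = ω₀L/R = 1.018e+05·0.00367/535 = 0.6982.
Step 4 — Bandwidth: Δω = ω₀/Q = 1.458e+05 rad/s; BW = Δω/(2π) = 2.32e+04 Hz.

(a) f₀ = 1.62e+04 Hz  (b) Q = 0.6982  (c) BW = 2.32e+04 Hz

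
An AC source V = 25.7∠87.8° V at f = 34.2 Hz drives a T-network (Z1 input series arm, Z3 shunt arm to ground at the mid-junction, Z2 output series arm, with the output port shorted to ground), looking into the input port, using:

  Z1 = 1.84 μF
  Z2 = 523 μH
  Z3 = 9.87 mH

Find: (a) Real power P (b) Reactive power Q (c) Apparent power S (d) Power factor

Step 1 — Angular frequency: ω = 2π·f = 2π·34.2 = 214.9 rad/s.
Step 2 — Component impedances:
  Z1: Z = 1/(jωC) = -j/(ω·C) = 0 - j2529 Ω
  Z2: Z = jωL = j·214.9·0.000523 = 0 + j0.1124 Ω
  Z3: Z = jωL = j·214.9·0.00987 = 0 + j2.121 Ω
Step 3 — With the output port shorted to ground, the output series arm Z2 runs from the junction to ground; the shunt arm Z3 also runs from the junction to ground. They appear in parallel: Z3 || Z2 = 0 + j0.1067 Ω.
Step 4 — Series with input arm Z1: Z_in = Z1 + (Z3 || Z2) = 0 - j2529 Ω = 2529∠-90.0° Ω.
Step 5 — Source phasor: V = 25.7∠87.8° V = 0.9866 + j25.68 V.
Step 6 — Current: I = V / Z = -0.01015 + j0.0003901 A = 0.01016∠177.8° A.
Step 7 — Complex power: S = V·I* = 0 - j0.2612 VA.
Step 8 — Real power: P = Re(S) = 0 W.
Step 9 — Reactive power: Q = Im(S) = -0.2612 VAR.
Step 10 — Apparent power: |S| = 0.2612 VA.
Step 11 — Power factor: PF = P/|S| = 0 (leading).

(a) P = 0 W  (b) Q = -0.2612 VAR  (c) S = 0.2612 VA  (d) PF = 0 (leading)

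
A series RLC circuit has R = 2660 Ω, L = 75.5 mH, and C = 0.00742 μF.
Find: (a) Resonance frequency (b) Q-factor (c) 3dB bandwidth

Step 1 — Resonance condition Im(Z)=0 gives ω₀ = 1/√(LC).
Step 2 — ω₀ = 1/√(0.0755·7.42e-09) = 4.225e+04 rad/s.
Step 3 — f₀ = ω₀/(2π) = 6724 Hz.
Step 4 — Series Q: Q = ω₀L/R = 4.225e+04·0.0755/2660 = 1.199.
Step 5 — 3dB bandwidth: Δω = ω₀/Q = 3.523e+04 rad/s; BW = Δω/(2π) = 5607 Hz.

(a) f₀ = 6724 Hz  (b) Q = 1.199  (c) BW = 5607 Hz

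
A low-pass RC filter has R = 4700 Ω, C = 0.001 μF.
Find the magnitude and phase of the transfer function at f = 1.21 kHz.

Step 1 — Angular frequency: ω = 2π·1210 = 7603 rad/s.
Step 2 — Transfer function: H(jω) = 1/(1 + jωRC).
Step 3 — Denominator: 1 + jωRC = 1 + j·7603·4700·1e-09 = 1 + j0.03573.
Step 4 — H = 0.9987 - j0.03569.
Step 5 — Magnitude: |H| = 0.9994 (-0.0 dB); phase: φ = -2.0°.

|H| = 0.9994 (-0.0 dB), φ = -2.0°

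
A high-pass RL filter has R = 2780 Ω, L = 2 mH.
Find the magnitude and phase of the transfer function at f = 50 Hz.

Step 1 — Angular frequency: ω = 2π·50 = 314.2 rad/s.
Step 2 — Transfer function: H(jω) = jωL/(R + jωL).
Step 3 — Numerator jωL = j·0.6283; denominator R + jωL = 2780 + j0.6283.
Step 4 — H = 5.108e-08 + j0.000226.
Step 5 — Magnitude: |H| = 0.000226 (-72.9 dB); phase: φ = 90.0°.

|H| = 0.000226 (-72.9 dB), φ = 90.0°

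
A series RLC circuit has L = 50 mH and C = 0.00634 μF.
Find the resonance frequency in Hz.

Step 1 — Resonance condition Im(Z)=0 gives ω₀ = 1/√(LC).
Step 2 — ω₀ = 1/√(0.05·6.34e-09) = 5.617e+04 rad/s.
Step 3 — f₀ = ω₀/(2π) = 8939 Hz.

f₀ = 8939 Hz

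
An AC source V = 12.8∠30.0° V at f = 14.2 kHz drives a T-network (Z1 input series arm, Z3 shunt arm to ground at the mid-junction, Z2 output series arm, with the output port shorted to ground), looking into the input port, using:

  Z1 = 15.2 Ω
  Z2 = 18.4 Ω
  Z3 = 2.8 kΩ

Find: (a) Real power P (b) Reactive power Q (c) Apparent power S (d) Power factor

Step 1 — Angular frequency: ω = 2π·f = 2π·1.42e+04 = 8.922e+04 rad/s.
Step 2 — Component impedances:
  Z1: Z = R = 15.2 Ω
  Z2: Z = R = 18.4 Ω
  Z3: Z = R = 2800 Ω
Step 3 — With the output port shorted to ground, the output series arm Z2 runs from the junction to ground; the shunt arm Z3 also runs from the junction to ground. They appear in parallel: Z3 || Z2 = 18.28 Ω.
Step 4 — Series with input arm Z1: Z_in = Z1 + (Z3 || Z2) = 33.48 Ω = 33.48∠0.0° Ω.
Step 5 — Source phasor: V = 12.8∠30.0° V = 11.09 + j6.4 V.
Step 6 — Current: I = V / Z = 0.3311 + j0.1912 A = 0.3823∠30.0° A.
Step 7 — Complex power: S = V·I* = 4.894 VA.
Step 8 — Real power: P = Re(S) = 4.894 W.
Step 9 — Reactive power: Q = Im(S) = 0 VAR.
Step 10 — Apparent power: |S| = 4.894 VA.
Step 11 — Power factor: PF = P/|S| = 1 (unity).

(a) P = 4.894 W  (b) Q = 0 VAR  (c) S = 4.894 VA  (d) PF = 1 (unity)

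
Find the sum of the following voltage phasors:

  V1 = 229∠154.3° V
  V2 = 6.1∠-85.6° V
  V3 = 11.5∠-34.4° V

Step 1 — Convert each phasor to rectangular form:
  V1 = 229·(cos(154.3°) + j·sin(154.3°)) = -206.3 + j99.31 V
  V2 = 6.1·(cos(-85.6°) + j·sin(-85.6°)) = 0.468 - j6.082 V
  V3 = 11.5·(cos(-34.4°) + j·sin(-34.4°)) = 9.489 - j6.497 V
Step 2 — Sum components: V_total = -196.4 + j86.73 V.
Step 3 — Convert to polar: |V_total| = 214.7 V, ∠V_total = 156.2°.

V_total = 214.7∠156.2° V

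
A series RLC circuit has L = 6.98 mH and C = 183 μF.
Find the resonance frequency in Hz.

Step 1 — Resonance condition Im(Z)=0 gives ω₀ = 1/√(LC).
Step 2 — ω₀ = 1/√(0.00698·0.000183) = 884.8 rad/s.
Step 3 — f₀ = ω₀/(2π) = 140.8 Hz.

f₀ = 140.8 Hz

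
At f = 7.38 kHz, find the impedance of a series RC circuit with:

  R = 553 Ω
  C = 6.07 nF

Step 1 — Angular frequency: ω = 2π·f = 2π·7380 = 4.637e+04 rad/s.
Step 2 — Component impedances:
  R: Z = R = 553 Ω
  C: Z = 1/(jωC) = -j/(ω·C) = 0 - j3553 Ω
Step 3 — Series combination: Z_total = R + C = 553 - j3553 Ω = 3596∠-81.2° Ω.

Z = 553 - j3553 Ω = 3596∠-81.2° Ω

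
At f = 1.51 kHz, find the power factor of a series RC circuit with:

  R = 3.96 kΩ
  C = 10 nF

Step 1 — Angular frequency: ω = 2π·f = 2π·1510 = 9488 rad/s.
Step 2 — Component impedances:
  R: Z = R = 3960 Ω
  C: Z = 1/(jωC) = -j/(ω·C) = 0 - j1.054e+04 Ω
Step 3 — Series combination: Z_total = R + C = 3960 - j1.054e+04 Ω = 1.126e+04∠-69.4° Ω.
Step 4 — Power factor: PF = cos(φ) = Re(Z)/|Z| = 3960/1.126e+04 = 0.3517.
Step 5 — Type: Im(Z) = -1.054e+04 ⇒ leading (phase φ = -69.4°).

PF = 0.3517 (leading, φ = -69.4°)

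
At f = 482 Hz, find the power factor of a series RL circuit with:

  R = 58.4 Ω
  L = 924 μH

Step 1 — Angular frequency: ω = 2π·f = 2π·482 = 3028 rad/s.
Step 2 — Component impedances:
  R: Z = R = 58.4 Ω
  L: Z = jωL = j·3028·0.000924 = 0 + j2.798 Ω
Step 3 — Series combination: Z_total = R + L = 58.4 + j2.798 Ω = 58.47∠2.7° Ω.
Step 4 — Power factor: PF = cos(φ) = Re(Z)/|Z| = 58.4/58.467 = 0.9989.
Step 5 — Type: Im(Z) = 2.798 ⇒ lagging (phase φ = 2.7°).

PF = 0.9989 (lagging, φ = 2.7°)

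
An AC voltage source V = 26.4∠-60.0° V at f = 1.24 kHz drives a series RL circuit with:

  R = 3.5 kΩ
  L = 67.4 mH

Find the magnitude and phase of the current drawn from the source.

Step 1 — Angular frequency: ω = 2π·f = 2π·1240 = 7791 rad/s.
Step 2 — Component impedances:
  R: Z = R = 3500 Ω
  L: Z = jωL = j·7791·0.0674 = 0 + j525.1 Ω
Step 3 — Series combination: Z_total = R + L = 3500 + j525.1 Ω = 3539∠8.5° Ω.
Step 4 — Source phasor: V = 26.4∠-60.0° V = 13.2 - j22.86 V.
Step 5 — Ohm's law: I = V / Z_total = (13.2 - j22.86) / (3500 + j525.1) = 0.00273 - j0.006942 A.
Step 6 — Convert to polar: |I| = 0.007459 A, ∠I = -68.5°.

I = 0.007459∠-68.5° A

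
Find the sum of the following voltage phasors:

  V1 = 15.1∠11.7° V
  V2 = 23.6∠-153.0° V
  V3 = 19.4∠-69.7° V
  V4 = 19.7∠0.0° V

Step 1 — Convert each phasor to rectangular form:
  V1 = 15.1·(cos(11.7°) + j·sin(11.7°)) = 14.79 + j3.062 V
  V2 = 23.6·(cos(-153.0°) + j·sin(-153.0°)) = -21.03 - j10.71 V
  V3 = 19.4·(cos(-69.7°) + j·sin(-69.7°)) = 6.731 - j18.2 V
  V4 = 19.7·(cos(0.0°) + j·sin(0.0°)) = 19.7 V
Step 2 — Sum components: V_total = 20.19 - j25.85 V.
Step 3 — Convert to polar: |V_total| = 32.8 V, ∠V_total = -52.0°.

V_total = 32.8∠-52.0° V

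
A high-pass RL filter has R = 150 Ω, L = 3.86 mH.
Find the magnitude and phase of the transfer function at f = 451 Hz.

Step 1 — Angular frequency: ω = 2π·451 = 2834 rad/s.
Step 2 — Transfer function: H(jω) = jωL/(R + jωL).
Step 3 — Numerator jωL = j·10.94; denominator R + jωL = 150 + j10.94.
Step 4 — H = 0.005289 + j0.07254.
Step 5 — Magnitude: |H| = 0.07273 (-22.8 dB); phase: φ = 85.8°.

|H| = 0.07273 (-22.8 dB), φ = 85.8°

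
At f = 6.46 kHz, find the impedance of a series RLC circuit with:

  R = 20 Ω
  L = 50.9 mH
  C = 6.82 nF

Step 1 — Angular frequency: ω = 2π·f = 2π·6460 = 4.059e+04 rad/s.
Step 2 — Component impedances:
  R: Z = R = 20 Ω
  L: Z = jωL = j·4.059e+04·0.0509 = 0 + j2066 Ω
  C: Z = 1/(jωC) = -j/(ω·C) = 0 - j3612 Ω
Step 3 — Series combination: Z_total = R + L + C = 20 - j1546 Ω = 1547∠-89.3° Ω.

Z = 20 - j1546 Ω = 1547∠-89.3° Ω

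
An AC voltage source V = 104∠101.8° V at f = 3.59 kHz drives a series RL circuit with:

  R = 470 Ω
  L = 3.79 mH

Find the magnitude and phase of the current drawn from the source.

Step 1 — Angular frequency: ω = 2π·f = 2π·3590 = 2.256e+04 rad/s.
Step 2 — Component impedances:
  R: Z = R = 470 Ω
  L: Z = jωL = j·2.256e+04·0.00379 = 0 + j85.49 Ω
Step 3 — Series combination: Z_total = R + L = 470 + j85.49 Ω = 477.7∠10.3° Ω.
Step 4 — Source phasor: V = 104∠101.8° V = -21.27 + j101.8 V.
Step 5 — Ohm's law: I = V / Z_total = (-21.27 + j101.8) / (470 + j85.49) = -0.005665 + j0.2176 A.
Step 6 — Convert to polar: |I| = 0.2177 A, ∠I = 91.5°.

I = 0.2177∠91.5° A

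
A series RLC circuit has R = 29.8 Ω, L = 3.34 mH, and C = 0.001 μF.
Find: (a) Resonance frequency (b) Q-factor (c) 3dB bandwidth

Step 1 — Resonance condition Im(Z)=0 gives ω₀ = 1/√(LC).
Step 2 — ω₀ = 1/√(0.00334·1e-09) = 5.472e+05 rad/s.
Step 3 — f₀ = ω₀/(2π) = 8.709e+04 Hz.
Step 4 — Series Q: Q = ω₀L/R = 5.472e+05·0.00334/29.8 = 61.33.
Step 5 — 3dB bandwidth: Δω = ω₀/Q = 8922 rad/s; BW = Δω/(2π) = 1420 Hz.

(a) f₀ = 8.709e+04 Hz  (b) Q = 61.33  (c) BW = 1420 Hz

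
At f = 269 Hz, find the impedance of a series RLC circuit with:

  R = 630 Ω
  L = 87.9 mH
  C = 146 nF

Step 1 — Angular frequency: ω = 2π·f = 2π·269 = 1690 rad/s.
Step 2 — Component impedances:
  R: Z = R = 630 Ω
  L: Z = jωL = j·1690·0.0879 = 0 + j148.6 Ω
  C: Z = 1/(jωC) = -j/(ω·C) = 0 - j4052 Ω
Step 3 — Series combination: Z_total = R + L + C = 630 - j3904 Ω = 3954∠-80.8° Ω.

Z = 630 - j3904 Ω = 3954∠-80.8° Ω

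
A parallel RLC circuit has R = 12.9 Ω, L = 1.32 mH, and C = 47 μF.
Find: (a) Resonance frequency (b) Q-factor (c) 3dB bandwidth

Step 1 — Resonance: ω₀ = 1/√(LC) = 1/√(0.00132·4.7e-05) = 4015 rad/s.
Step 2 — f₀ = ω₀/(2π) = 639 Hz.
Step 3 — Parallel Q: Q = R/(ω₀L) = 12.9/(4015·0.00132) = 2.434.
Step 4 — Bandwidth: Δω = ω₀/Q = 1649 rad/s; BW = Δω/(2π) = 262.5 Hz.

(a) f₀ = 639 Hz  (b) Q = 2.434  (c) BW = 262.5 Hz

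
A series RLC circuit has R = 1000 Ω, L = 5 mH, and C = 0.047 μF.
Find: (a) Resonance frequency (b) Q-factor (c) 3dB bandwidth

Step 1 — Resonance: ω₀ = 1/√(LC) = 1/√(0.005·4.7e-08) = 6.523e+04 rad/s.
Step 2 — f₀ = ω₀/(2π) = 1.038e+04 Hz.
Step 3 — Series Q: Q = ω₀L/R = 6.523e+04·0.005/1000 = 0.3262.
Step 4 — Bandwidth: Δω = ω₀/Q = 2e+05 rad/s; BW = Δω/(2π) = 3.183e+04 Hz.

(a) f₀ = 1.038e+04 Hz  (b) Q = 0.3262  (c) BW = 3.183e+04 Hz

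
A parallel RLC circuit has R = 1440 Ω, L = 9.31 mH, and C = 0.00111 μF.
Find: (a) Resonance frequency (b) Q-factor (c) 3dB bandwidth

Step 1 — Resonance: ω₀ = 1/√(LC) = 1/√(0.00931·1.11e-09) = 3.111e+05 rad/s.
Step 2 — f₀ = ω₀/(2π) = 4.951e+04 Hz.
Step 3 — Parallel Q: Q = R/(ω₀L) = 1440/(3.111e+05·0.00931) = 0.4972.
Step 4 — Bandwidth: Δω = ω₀/Q = 6.256e+05 rad/s; BW = Δω/(2π) = 9.957e+04 Hz.

(a) f₀ = 4.951e+04 Hz  (b) Q = 0.4972  (c) BW = 9.957e+04 Hz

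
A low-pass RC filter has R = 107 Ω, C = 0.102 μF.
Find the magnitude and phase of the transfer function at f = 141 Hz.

Step 1 — Angular frequency: ω = 2π·141 = 885.9 rad/s.
Step 2 — Transfer function: H(jω) = 1/(1 + jωRC).
Step 3 — Denominator: 1 + jωRC = 1 + j·885.9·107·1.02e-07 = 1 + j0.009669.
Step 4 — H = 0.9999 - j0.009668.
Step 5 — Magnitude: |H| = 1 (-0.0 dB); phase: φ = -0.6°.

|H| = 1 (-0.0 dB), φ = -0.6°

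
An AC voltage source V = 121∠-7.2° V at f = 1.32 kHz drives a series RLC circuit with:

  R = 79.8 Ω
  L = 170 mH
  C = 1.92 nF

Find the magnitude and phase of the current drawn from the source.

Step 1 — Angular frequency: ω = 2π·f = 2π·1320 = 8294 rad/s.
Step 2 — Component impedances:
  R: Z = R = 79.8 Ω
  L: Z = jωL = j·8294·0.17 = 0 + j1410 Ω
  C: Z = 1/(jωC) = -j/(ω·C) = 0 - j6.28e+04 Ω
Step 3 — Series combination: Z_total = R + L + C = 79.8 - j6.139e+04 Ω = 6.139e+04∠-89.9° Ω.
Step 4 — Source phasor: V = 121∠-7.2° V = 120 - j15.17 V.
Step 5 — Ohm's law: I = V / Z_total = (120 - j15.17) / (79.8 - j6.139e+04) = 0.0002496 + j0.001955 A.
Step 6 — Convert to polar: |I| = 0.001971 A, ∠I = 82.7°.

I = 0.001971∠82.7° A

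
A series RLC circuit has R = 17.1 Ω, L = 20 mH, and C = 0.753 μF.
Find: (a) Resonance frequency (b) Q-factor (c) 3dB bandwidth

Step 1 — Resonance: ω₀ = 1/√(LC) = 1/√(0.02·7.53e-07) = 8149 rad/s.
Step 2 — f₀ = ω₀/(2π) = 1297 Hz.
Step 3 — Series Q: Q = ω₀L/R = 8149·0.02/17.1 = 9.531.
Step 4 — Bandwidth: Δω = ω₀/Q = 855 rad/s; BW = Δω/(2π) = 136.1 Hz.

(a) f₀ = 1297 Hz  (b) Q = 9.531  (c) BW = 136.1 Hz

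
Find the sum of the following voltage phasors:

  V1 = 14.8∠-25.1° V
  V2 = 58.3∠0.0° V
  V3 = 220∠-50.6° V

Step 1 — Convert each phasor to rectangular form:
  V1 = 14.8·(cos(-25.1°) + j·sin(-25.1°)) = 13.4 - j6.278 V
  V2 = 58.3·(cos(0.0°) + j·sin(0.0°)) = 58.3 V
  V3 = 220·(cos(-50.6°) + j·sin(-50.6°)) = 139.6 - j170 V
Step 2 — Sum components: V_total = 211.3 - j176.3 V.
Step 3 — Convert to polar: |V_total| = 275.2 V, ∠V_total = -39.8°.

V_total = 275.2∠-39.8° V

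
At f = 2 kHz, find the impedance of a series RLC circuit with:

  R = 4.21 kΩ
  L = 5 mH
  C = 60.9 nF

Step 1 — Angular frequency: ω = 2π·f = 2π·2000 = 1.257e+04 rad/s.
Step 2 — Component impedances:
  R: Z = R = 4210 Ω
  L: Z = jωL = j·1.257e+04·0.005 = 0 + j62.83 Ω
  C: Z = 1/(jωC) = -j/(ω·C) = 0 - j1307 Ω
Step 3 — Series combination: Z_total = R + L + C = 4210 - j1244 Ω = 4390∠-16.5° Ω.

Z = 4210 - j1244 Ω = 4390∠-16.5° Ω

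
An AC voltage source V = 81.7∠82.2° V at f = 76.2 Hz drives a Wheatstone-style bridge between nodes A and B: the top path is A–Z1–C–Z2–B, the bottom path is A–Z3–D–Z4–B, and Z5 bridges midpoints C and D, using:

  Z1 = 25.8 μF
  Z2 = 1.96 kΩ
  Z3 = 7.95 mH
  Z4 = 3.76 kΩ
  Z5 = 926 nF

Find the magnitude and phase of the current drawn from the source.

Step 1 — Angular frequency: ω = 2π·f = 2π·76.2 = 478.8 rad/s.
Step 2 — Component impedances:
  Z1: Z = 1/(jωC) = -j/(ω·C) = 0 - j80.96 Ω
  Z2: Z = R = 1960 Ω
  Z3: Z = jωL = j·478.8·0.00795 = 0 + j3.806 Ω
  Z4: Z = R = 3760 Ω
  Z5: Z = 1/(jωC) = -j/(ω·C) = 0 - j2256 Ω
Step 3 — Bridge requires nodal analysis (the Z5 bridge couples midpoints C and D, so the two paths cannot be reduced to a simple series/parallel combination). Setting node B to ground and injecting 1 A at node A, the 3-node admittance system at A, C, D solves to V_A = Z_AB = 1289 - j33.25 Ω = 1289∠-1.5° Ω.
Step 4 — Source phasor: V = 81.7∠82.2° V = 11.09 + j80.94 V.
Step 5 — Ohm's law: I = V / Z_total = (11.09 + j80.94) / (1289 - j33.25) = 0.006978 + j0.06298 A.
Step 6 — Convert to polar: |I| = 0.06337 A, ∠I = 83.7°.

I = 0.06337∠83.7° A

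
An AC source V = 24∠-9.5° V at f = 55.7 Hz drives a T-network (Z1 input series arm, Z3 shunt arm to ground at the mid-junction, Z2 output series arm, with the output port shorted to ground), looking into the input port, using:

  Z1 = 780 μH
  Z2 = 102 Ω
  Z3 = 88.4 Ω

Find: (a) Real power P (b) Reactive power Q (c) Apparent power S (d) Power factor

Step 1 — Angular frequency: ω = 2π·f = 2π·55.7 = 350 rad/s.
Step 2 — Component impedances:
  Z1: Z = jωL = j·350·0.00078 = 0 + j0.273 Ω
  Z2: Z = R = 102 Ω
  Z3: Z = R = 88.4 Ω
Step 3 — With the output port shorted to ground, the output series arm Z2 runs from the junction to ground; the shunt arm Z3 also runs from the junction to ground. They appear in parallel: Z3 || Z2 = 47.36 Ω.
Step 4 — Series with input arm Z1: Z_in = Z1 + (Z3 || Z2) = 47.36 + j0.273 Ω = 47.36∠0.3° Ω.
Step 5 — Source phasor: V = 24∠-9.5° V = 23.67 - j3.961 V.
Step 6 — Current: I = V / Z = 0.4993 - j0.08652 A = 0.5068∠-9.8° A.
Step 7 — Complex power: S = V·I* = 12.16 + j0.07011 VA.
Step 8 — Real power: P = Re(S) = 12.16 W.
Step 9 — Reactive power: Q = Im(S) = 0.07011 VAR.
Step 10 — Apparent power: |S| = 12.16 VA.
Step 11 — Power factor: PF = P/|S| = 1 (lagging).

(a) P = 12.16 W  (b) Q = 0.07011 VAR  (c) S = 12.16 VA  (d) PF = 1 (lagging)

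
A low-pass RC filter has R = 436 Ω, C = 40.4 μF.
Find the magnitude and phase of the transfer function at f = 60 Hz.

Step 1 — Angular frequency: ω = 2π·60 = 377 rad/s.
Step 2 — Transfer function: H(jω) = 1/(1 + jωRC).
Step 3 — Denominator: 1 + jωRC = 1 + j·377·436·4.04e-05 = 1 + j6.64.
Step 4 — H = 0.02217 - j0.1473.
Step 5 — Magnitude: |H| = 0.1489 (-16.5 dB); phase: φ = -81.4°.

|H| = 0.1489 (-16.5 dB), φ = -81.4°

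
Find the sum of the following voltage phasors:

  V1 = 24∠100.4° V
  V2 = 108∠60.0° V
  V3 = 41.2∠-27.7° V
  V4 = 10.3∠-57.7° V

Step 1 — Convert each phasor to rectangular form:
  V1 = 24·(cos(100.4°) + j·sin(100.4°)) = -4.332 + j23.61 V
  V2 = 108·(cos(60.0°) + j·sin(60.0°)) = 54 + j93.53 V
  V3 = 41.2·(cos(-27.7°) + j·sin(-27.7°)) = 36.48 - j19.15 V
  V4 = 10.3·(cos(-57.7°) + j·sin(-57.7°)) = 5.504 - j8.706 V
Step 2 — Sum components: V_total = 91.65 + j89.28 V.
Step 3 — Convert to polar: |V_total| = 127.9 V, ∠V_total = 44.2°.

V_total = 127.9∠44.2° V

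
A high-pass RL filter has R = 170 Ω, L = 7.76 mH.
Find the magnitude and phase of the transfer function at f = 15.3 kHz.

Step 1 — Angular frequency: ω = 2π·1.53e+04 = 9.613e+04 rad/s.
Step 2 — Transfer function: H(jω) = jωL/(R + jωL).
Step 3 — Numerator jωL = j·746; denominator R + jωL = 170 + j746.
Step 4 — H = 0.9506 + j0.2166.
Step 5 — Magnitude: |H| = 0.975 (-0.2 dB); phase: φ = 12.8°.

|H| = 0.975 (-0.2 dB), φ = 12.8°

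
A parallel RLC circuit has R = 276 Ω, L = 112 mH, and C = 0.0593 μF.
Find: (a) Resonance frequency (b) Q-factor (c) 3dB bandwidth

Step 1 — Resonance: ω₀ = 1/√(LC) = 1/√(0.112·5.93e-08) = 1.227e+04 rad/s.
Step 2 — f₀ = ω₀/(2π) = 1953 Hz.
Step 3 — Parallel Q: Q = R/(ω₀L) = 276/(1.227e+04·0.112) = 0.2008.
Step 4 — Bandwidth: Δω = ω₀/Q = 6.11e+04 rad/s; BW = Δω/(2π) = 9724 Hz.

(a) f₀ = 1953 Hz  (b) Q = 0.2008  (c) BW = 9724 Hz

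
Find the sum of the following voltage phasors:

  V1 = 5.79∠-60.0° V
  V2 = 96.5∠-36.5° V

Step 1 — Convert each phasor to rectangular form:
  V1 = 5.79·(cos(-60.0°) + j·sin(-60.0°)) = 2.895 - j5.014 V
  V2 = 96.5·(cos(-36.5°) + j·sin(-36.5°)) = 77.57 - j57.4 V
Step 2 — Sum components: V_total = 80.47 - j62.41 V.
Step 3 — Convert to polar: |V_total| = 101.8 V, ∠V_total = -37.8°.

V_total = 101.8∠-37.8° V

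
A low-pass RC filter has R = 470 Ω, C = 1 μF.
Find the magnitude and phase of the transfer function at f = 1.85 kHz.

Step 1 — Angular frequency: ω = 2π·1850 = 1.162e+04 rad/s.
Step 2 — Transfer function: H(jω) = 1/(1 + jωRC).
Step 3 — Denominator: 1 + jωRC = 1 + j·1.162e+04·470·1e-06 = 1 + j5.463.
Step 4 — H = 0.03242 - j0.1771.
Step 5 — Magnitude: |H| = 0.1801 (-14.9 dB); phase: φ = -79.6°.

|H| = 0.1801 (-14.9 dB), φ = -79.6°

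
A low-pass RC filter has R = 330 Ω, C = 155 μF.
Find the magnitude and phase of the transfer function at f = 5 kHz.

Step 1 — Angular frequency: ω = 2π·5000 = 3.142e+04 rad/s.
Step 2 — Transfer function: H(jω) = 1/(1 + jωRC).
Step 3 — Denominator: 1 + jωRC = 1 + j·3.142e+04·330·0.000155 = 1 + j1607.
Step 4 — H = 3.873e-07 - j0.0006223.
Step 5 — Magnitude: |H| = 0.0006223 (-64.1 dB); phase: φ = -90.0°.

|H| = 0.0006223 (-64.1 dB), φ = -90.0°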